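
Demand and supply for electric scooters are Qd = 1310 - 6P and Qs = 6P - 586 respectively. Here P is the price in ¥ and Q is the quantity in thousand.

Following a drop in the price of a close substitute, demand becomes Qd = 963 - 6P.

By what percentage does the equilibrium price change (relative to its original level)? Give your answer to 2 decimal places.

Solve the original market: 1310 - 6P = 6P - 586, hence P = 158 and Q = 362.
With the change applied: demand Qd = 963 - 6P, supply Qs = 6P - 586.
New equilibrium: 963 - 6P = 6P - 586 ⇒ 1549 = 12P ⇒ P = 1549/12 ≈ 129.0833, Q = 188.5.
%ΔP = (129.0833 − 158) / 158 × 100 = -18.30%.

-18.30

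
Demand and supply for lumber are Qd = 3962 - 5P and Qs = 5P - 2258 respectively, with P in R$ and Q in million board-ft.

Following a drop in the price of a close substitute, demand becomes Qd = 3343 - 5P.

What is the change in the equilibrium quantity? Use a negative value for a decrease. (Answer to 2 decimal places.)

Before the shock: 3962 - 5P = 5P - 2258 ⇒ 6220 = 10P ⇒ P = 622, Q = 852.
The shock moves the curves to Qd = 3343 - 5P and Qs = 5P - 2258.
Equate the new curves: 3343 - 5P = 5P - 2258, giving 5601 = 10P, P = 560.1, Q = 542.5.
ΔQ = 542.5 − 852 = -309.50.

-309.50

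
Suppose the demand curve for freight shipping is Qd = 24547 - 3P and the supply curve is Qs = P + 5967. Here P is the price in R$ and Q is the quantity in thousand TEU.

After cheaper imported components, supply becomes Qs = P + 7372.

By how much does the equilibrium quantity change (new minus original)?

Initially, 24547 - 3P = P + 5967, so 18580 = 4P and P = 4645, Q = 10612.
After the shift, demand is Qd = 24547 - 3P and supply is Qs = P + 7372.
Setting them equal: 24547 - 3P = P + 7372 → 17175 = 4P, so P = 4293.75 and Q = 11665.75.
ΔQ = 11665.75 − 10612 = +1053.75.

+1053.75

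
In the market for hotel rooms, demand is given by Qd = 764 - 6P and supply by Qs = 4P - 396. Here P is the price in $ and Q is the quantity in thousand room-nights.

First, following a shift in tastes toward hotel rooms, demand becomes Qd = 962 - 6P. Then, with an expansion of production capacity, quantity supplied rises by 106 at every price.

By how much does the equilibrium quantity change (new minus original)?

Original equilibrium: 764 - 6P = 4P - 396 gives 1160 = 10P, so P = 116 and Q = 68.
The shock moves the curves to Qd = 962 - 6P and Qs = 4P - 290.
Clearing the new market: 962 - 6P = 4P - 290, so P = 125.2 and Q = 210.8.
ΔQ = 210.8 − 68 = +142.8.

+142.8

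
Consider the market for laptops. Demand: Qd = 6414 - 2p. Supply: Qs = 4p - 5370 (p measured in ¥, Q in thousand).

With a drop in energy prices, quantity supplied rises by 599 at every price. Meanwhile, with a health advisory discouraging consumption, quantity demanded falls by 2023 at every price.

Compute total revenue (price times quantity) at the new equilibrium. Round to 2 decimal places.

Before the shock: 6414 - 2p = 4p - 5370 ⇒ 11784 = 6p ⇒ p = 1964, Q = 2486.
With the change applied: demand Qd = 4391 - 2p, supply Qs = 4p - 4771.
New equilibrium: 4391 - 2p = 4p - 4771 ⇒ 9162 = 6p ⇒ p = 1527, Q = 1337.
New expenditure = 1527 × 1337 = 2041599.00.

2041599.00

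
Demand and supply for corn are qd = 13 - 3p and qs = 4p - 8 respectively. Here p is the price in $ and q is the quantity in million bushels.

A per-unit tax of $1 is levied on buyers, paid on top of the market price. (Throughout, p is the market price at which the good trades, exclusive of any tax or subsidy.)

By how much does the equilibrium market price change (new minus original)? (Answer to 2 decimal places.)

Before the shock: 13 - 3p = 4p - 8 ⇒ 21 = 7p ⇒ p = 3, q = 4.
Since buyers pay the price plus the tax, the effective demand curve becomes qd = 10 - 3p.
New equilibrium: 10 - 3p = 4p - 8 ⇒ 18 = 7p ⇒ p = 18/7 ≈ 2.5714, q = 16/7 ≈ 2.2857.
Δp = 2.5714 − 3 = -0.43.

-0.43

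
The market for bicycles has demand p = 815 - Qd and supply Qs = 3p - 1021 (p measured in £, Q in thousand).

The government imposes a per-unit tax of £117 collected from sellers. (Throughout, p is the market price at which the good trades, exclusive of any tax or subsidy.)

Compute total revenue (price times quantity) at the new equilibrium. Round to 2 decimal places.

146665.69

Solve the original market: 815 - p = 3p - 1021, hence p = 459 and Q = 356.
Since sellers keep the price net of the tax, the effective supply curve becomes Qs = 3p - 1372.
New equilibrium: 815 - p = 3p - 1372 ⇒ 2187 = 4p ⇒ p = 546.75, Q = 268.25.
New expenditure = 546.75 × 268.25 = 146665.69.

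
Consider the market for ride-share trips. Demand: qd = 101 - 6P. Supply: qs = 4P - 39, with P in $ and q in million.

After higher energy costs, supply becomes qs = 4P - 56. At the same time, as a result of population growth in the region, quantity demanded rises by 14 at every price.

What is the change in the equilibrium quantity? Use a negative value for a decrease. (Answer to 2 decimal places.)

Solve the original market: 101 - 6P = 4P - 39, hence P = 14 and q = 17.
With the change applied: demand qd = 115 - 6P, supply qs = 4P - 56.
Equate the new curves: 115 - 6P = 4P - 56, giving 171 = 10P, P = 17.1, q = 12.4.
Δq = 12.4 − 17 = -4.60.

-4.60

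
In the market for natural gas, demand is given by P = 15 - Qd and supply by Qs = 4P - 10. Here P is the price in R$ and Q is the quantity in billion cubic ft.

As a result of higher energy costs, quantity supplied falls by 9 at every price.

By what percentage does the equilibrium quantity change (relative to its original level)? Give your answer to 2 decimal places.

-18.00

Initially, 15 - P = 4P - 10, so 25 = 5P and P = 5, Q = 10.
After the shift, demand is Qd = 15 - P and supply is Qs = 4P - 19.
Setting them equal: 15 - P = 4P - 19 → 34 = 5P, so P = 6.8 and Q = 8.2.
%ΔQ = (8.2 − 10) / 10 × 100 = -18.00%.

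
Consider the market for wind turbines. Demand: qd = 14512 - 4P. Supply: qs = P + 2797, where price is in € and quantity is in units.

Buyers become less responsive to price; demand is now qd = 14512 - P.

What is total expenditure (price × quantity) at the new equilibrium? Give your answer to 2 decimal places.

Before the shock: 14512 - 4P = P + 2797 ⇒ 11715 = 5P ⇒ P = 2343, q = 5140.
The shock moves the curves to qd = 14512 - P and qs = P + 2797.
Setting them equal: 14512 - P = P + 2797 → 11715 = 2P, so P = 5857.5 and q = 8654.5.
New expenditure = 5857.5 × 8654.5 = 50693733.75.

50693733.75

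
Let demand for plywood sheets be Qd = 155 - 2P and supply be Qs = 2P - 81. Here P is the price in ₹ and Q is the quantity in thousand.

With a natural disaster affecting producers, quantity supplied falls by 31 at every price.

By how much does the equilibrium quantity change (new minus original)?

Initially, 155 - 2P = 2P - 81, so 236 = 4P and P = 59, Q = 37.
The new curves are Qd = 155 - 2P (demand) and Qs = 2P - 112 (supply).
Clearing the new market: 155 - 2P = 2P - 112, so P = 66.75 and Q = 21.5.
ΔQ = 21.5 − 37 = -15.5.

-15.5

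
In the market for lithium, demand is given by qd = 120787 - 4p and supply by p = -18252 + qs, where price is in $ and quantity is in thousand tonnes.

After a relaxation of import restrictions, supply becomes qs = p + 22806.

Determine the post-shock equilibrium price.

19596.2

Solve the original market: 120787 - 4p = p + 18252, hence p = 20507 and q = 38759.
With the change applied: demand qd = 120787 - 4p, supply qs = p + 22806.
Equate the new curves: 120787 - 4p = p + 22806, giving 97981 = 5p, p = 19596.2, q = 42402.2.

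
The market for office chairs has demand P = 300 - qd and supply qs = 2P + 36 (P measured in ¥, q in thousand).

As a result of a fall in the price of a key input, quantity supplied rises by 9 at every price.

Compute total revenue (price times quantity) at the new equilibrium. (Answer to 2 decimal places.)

18275.00

Before the shock: 300 - P = 2P + 36 ⇒ 264 = 3P ⇒ P = 88, q = 212.
After the shift, demand is qd = 300 - P and supply is qs = 2P + 45.
Clearing the new market: 300 - P = 2P + 45, so P = 85 and q = 215.
New expenditure = 85 × 215 = 18275.00.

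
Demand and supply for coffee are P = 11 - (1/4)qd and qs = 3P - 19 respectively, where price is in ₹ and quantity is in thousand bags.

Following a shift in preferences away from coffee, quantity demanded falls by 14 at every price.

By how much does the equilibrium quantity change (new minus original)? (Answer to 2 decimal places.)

-6.00

Solve the original market: 44 - 4P = 3P - 19, hence P = 9 and q = 8.
The shock moves the curves to qd = 30 - 4P and qs = 3P - 19.
New equilibrium: 30 - 4P = 3P - 19 ⇒ 49 = 7P ⇒ P = 7, q = 2.
Δq = 2 − 8 = -6.00.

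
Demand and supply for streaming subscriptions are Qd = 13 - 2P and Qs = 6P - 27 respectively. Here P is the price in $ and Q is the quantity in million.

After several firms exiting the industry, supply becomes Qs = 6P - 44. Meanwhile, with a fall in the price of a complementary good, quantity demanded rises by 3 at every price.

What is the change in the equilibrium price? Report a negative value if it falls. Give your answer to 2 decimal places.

+2.50

Initially, 13 - 2P = 6P - 27, so 40 = 8P and P = 5, Q = 3.
With the change applied: demand Qd = 16 - 2P, supply Qs = 6P - 44.
Clearing the new market: 16 - 2P = 6P - 44, so P = 7.5 and Q = 1.
ΔP = 7.5 − 5 = +2.50.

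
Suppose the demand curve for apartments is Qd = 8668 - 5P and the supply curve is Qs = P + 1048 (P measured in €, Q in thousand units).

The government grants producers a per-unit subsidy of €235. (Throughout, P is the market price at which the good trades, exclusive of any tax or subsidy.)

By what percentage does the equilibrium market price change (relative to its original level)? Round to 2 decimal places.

-3.08

Original equilibrium: 8668 - 5P = P + 1048 gives 7620 = 6P, so P = 1270 and Q = 2318.
Since sellers receive the price plus the subsidy, the effective supply curve becomes Qs = P + 1283.
New equilibrium: 8668 - 5P = P + 1283 ⇒ 7385 = 6P ⇒ P = 7385/6 ≈ 1230.8333, Q = 15083/6 ≈ 2513.8333.
%ΔP = (1230.8333 − 1270) / 1270 × 100 = -3.08%.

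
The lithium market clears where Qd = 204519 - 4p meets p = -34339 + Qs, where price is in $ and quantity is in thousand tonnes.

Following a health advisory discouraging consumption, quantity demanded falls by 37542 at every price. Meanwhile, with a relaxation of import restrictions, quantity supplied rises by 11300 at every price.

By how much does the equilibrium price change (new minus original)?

Original equilibrium: 204519 - 4p = p + 34339 gives 170180 = 5p, so p = 34036 and Q = 68375.
With the change applied: demand Qd = 166977 - 4p, supply Qs = p + 45639.
New equilibrium: 166977 - 4p = p + 45639 ⇒ 121338 = 5p ⇒ p = 24267.6, Q = 69906.6.
Δp = 24267.6 − 34036 = -9768.4.

-9768.4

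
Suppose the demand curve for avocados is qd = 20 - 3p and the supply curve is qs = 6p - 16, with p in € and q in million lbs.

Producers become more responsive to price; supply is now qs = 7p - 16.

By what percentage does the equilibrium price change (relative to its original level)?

-10

Solve the original market: 20 - 3p = 6p - 16, hence p = 4 and q = 8.
With the change applied: demand qd = 20 - 3p, supply qs = 7p - 16.
Equate the new curves: 20 - 3p = 7p - 16, giving 36 = 10p, p = 3.6, q = 9.2.
%Δp = (3.6 − 4) / 4 × 100 = -10%.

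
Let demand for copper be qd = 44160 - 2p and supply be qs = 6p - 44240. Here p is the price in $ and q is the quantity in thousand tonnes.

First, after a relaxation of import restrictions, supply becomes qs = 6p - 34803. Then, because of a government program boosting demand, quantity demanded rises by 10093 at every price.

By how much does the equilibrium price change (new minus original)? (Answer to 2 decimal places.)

+82.00

Before the shock: 44160 - 2p = 6p - 44240 ⇒ 88400 = 8p ⇒ p = 11050, q = 22060.
The new curves are qd = 54253 - 2p (demand) and qs = 6p - 34803 (supply).
New equilibrium: 54253 - 2p = 6p - 34803 ⇒ 89056 = 8p ⇒ p = 11132, q = 31989.
Δp = 11132 − 11050 = +82.00.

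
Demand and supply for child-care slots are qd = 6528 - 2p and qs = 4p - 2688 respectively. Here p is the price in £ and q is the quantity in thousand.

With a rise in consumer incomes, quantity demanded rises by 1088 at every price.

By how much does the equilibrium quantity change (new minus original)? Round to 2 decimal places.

+725.33

Initially, 6528 - 2p = 4p - 2688, so 9216 = 6p and p = 1536, q = 3456.
With the change applied: demand qd = 7616 - 2p, supply qs = 4p - 2688.
Clearing the new market: 7616 - 2p = 4p - 2688, so p = 5152/3 ≈ 1717.3333 and q = 12544/3 ≈ 4181.3333.
Δq = 4181.3333 − 3456 = +725.33.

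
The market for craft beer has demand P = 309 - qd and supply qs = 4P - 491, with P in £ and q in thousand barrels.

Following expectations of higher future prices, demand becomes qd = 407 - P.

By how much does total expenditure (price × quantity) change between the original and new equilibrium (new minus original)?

+17001.04

Solve the original market: 309 - P = 4P - 491, hence P = 160 and q = 149.
After the shift, demand is qd = 407 - P and supply is qs = 4P - 491.
Setting them equal: 407 - P = 4P - 491 → 898 = 5P, so P = 179.6 and q = 227.4.
Expenditure moves from 160×149 = 23840 to 179.6×227.4 = 40841.04; change = +17001.04.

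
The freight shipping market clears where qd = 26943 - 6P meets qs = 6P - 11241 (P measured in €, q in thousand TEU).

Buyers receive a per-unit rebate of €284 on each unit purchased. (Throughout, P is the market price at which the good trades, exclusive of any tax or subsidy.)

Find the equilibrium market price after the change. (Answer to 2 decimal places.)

3324.00

Initially, 26943 - 6P = 6P - 11241, so 38184 = 12P and P = 3182, q = 7851.
Since buyers' out-of-pocket price is the market price minus the rebate, the effective demand curve becomes qd = 28647 - 6P.
New equilibrium: 28647 - 6P = 6P - 11241 ⇒ 39888 = 12P ⇒ P = 3324, q = 8703.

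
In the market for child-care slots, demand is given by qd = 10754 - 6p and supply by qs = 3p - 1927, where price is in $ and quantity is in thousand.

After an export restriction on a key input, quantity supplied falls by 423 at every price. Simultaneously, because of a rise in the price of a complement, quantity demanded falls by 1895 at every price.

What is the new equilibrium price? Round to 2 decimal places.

Original equilibrium: 10754 - 6p = 3p - 1927 gives 12681 = 9p, so p = 1409 and q = 2300.
The shock moves the curves to qd = 8859 - 6p and qs = 3p - 2350.
Clearing the new market: 8859 - 6p = 3p - 2350, so p = 11209/9 ≈ 1245.4444 and q = 4159/3 ≈ 1386.3333.

1245.44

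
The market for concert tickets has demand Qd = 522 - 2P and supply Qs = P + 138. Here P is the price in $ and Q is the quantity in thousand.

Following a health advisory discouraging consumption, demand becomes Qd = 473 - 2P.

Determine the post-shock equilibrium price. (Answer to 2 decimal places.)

111.67

Solve the original market: 522 - 2P = P + 138, hence P = 128 and Q = 266.
After the shift, demand is Qd = 473 - 2P and supply is Qs = P + 138.
Clearing the new market: 473 - 2P = P + 138, so P = 335/3 ≈ 111.6667 and Q = 749/3 ≈ 249.6667.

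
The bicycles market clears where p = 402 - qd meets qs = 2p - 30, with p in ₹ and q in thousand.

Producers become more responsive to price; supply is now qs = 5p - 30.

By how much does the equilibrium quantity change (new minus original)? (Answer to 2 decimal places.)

+72.00

Before the shock: 402 - p = 2p - 30 ⇒ 432 = 3p ⇒ p = 144, q = 258.
The new curves are qd = 402 - p (demand) and qs = 5p - 30 (supply).
Setting them equal: 402 - p = 5p - 30 → 432 = 6p, so p = 72 and q = 330.
Δq = 330 − 258 = +72.00.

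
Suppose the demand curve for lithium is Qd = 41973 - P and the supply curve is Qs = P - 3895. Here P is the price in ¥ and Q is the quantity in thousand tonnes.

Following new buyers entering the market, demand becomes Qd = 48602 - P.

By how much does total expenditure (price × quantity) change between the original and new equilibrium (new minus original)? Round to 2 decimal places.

Initially, 41973 - P = P - 3895, so 45868 = 2P and P = 22934, Q = 19039.
The new curves are Qd = 48602 - P (demand) and Qs = P - 3895 (supply).
Equate the new curves: 48602 - P = P - 3895, giving 52497 = 2P, P = 26248.5, Q = 22353.5.
Expenditure moves from 22934×19039 = 436640426 to 26248.5×22353.5 = 586745844.75; change = +150105418.75.

+150105418.75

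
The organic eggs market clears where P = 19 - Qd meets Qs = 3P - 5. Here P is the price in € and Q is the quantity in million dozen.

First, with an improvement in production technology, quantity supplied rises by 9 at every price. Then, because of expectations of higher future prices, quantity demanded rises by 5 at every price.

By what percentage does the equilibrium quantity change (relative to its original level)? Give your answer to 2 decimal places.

Initially, 19 - P = 3P - 5, so 24 = 4P and P = 6, Q = 13.
The shock moves the curves to Qd = 24 - P and Qs = 3P + 4.
Equate the new curves: 24 - P = 3P + 4, giving 20 = 4P, P = 5, Q = 19.
%ΔQ = (19 − 13) / 13 × 100 = +46.15%.

+46.15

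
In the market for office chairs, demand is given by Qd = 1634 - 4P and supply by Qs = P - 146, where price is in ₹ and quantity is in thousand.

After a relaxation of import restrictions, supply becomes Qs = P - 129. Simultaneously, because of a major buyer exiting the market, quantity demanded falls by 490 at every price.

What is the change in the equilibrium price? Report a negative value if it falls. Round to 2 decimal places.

Original equilibrium: 1634 - 4P = P - 146 gives 1780 = 5P, so P = 356 and Q = 210.
With the change applied: demand Qd = 1144 - 4P, supply Qs = P - 129.
Setting them equal: 1144 - 4P = P - 129 → 1273 = 5P, so P = 254.6 and Q = 125.6.
ΔP = 254.6 − 356 = -101.40.

-101.40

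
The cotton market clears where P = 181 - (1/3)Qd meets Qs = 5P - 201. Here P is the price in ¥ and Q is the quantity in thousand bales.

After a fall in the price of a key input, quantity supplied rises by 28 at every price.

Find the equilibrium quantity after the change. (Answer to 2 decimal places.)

Before the shock: 543 - 3P = 5P - 201 ⇒ 744 = 8P ⇒ P = 93, Q = 264.
After the shift, demand is Qd = 543 - 3P and supply is Qs = 5P - 173.
New equilibrium: 543 - 3P = 5P - 173 ⇒ 716 = 8P ⇒ P = 89.5, Q = 274.5.

274.50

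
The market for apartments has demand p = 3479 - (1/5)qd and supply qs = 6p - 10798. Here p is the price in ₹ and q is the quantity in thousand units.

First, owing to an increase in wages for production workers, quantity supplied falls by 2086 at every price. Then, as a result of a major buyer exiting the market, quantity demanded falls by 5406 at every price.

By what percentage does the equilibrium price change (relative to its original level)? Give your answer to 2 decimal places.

-11.78

Initially, 17395 - 5p = 6p - 10798, so 28193 = 11p and p = 2563, q = 4580.
With the change applied: demand qd = 11989 - 5p, supply qs = 6p - 12884.
Equate the new curves: 11989 - 5p = 6p - 12884, giving 24873 = 11p, p = 24873/11 ≈ 2261.1818, q = 7514/11 ≈ 683.0909.
%Δp = (2261.1818 − 2563) / 2563 × 100 = -11.78%.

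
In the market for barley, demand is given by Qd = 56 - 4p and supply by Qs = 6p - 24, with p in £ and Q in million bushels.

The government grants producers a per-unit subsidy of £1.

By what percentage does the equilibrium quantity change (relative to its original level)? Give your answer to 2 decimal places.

+10.00

Solve the original market: 56 - 4p = 6p - 24, hence p = 8 and Q = 24.
Since sellers receive the price plus the subsidy, the effective supply curve becomes Qs = 6p - 18.
Setting them equal: 56 - 4p = 6p - 18 → 74 = 10p, so p = 7.4 and Q = 26.4.
%ΔQ = (26.4 − 24) / 24 × 100 = +10.00%.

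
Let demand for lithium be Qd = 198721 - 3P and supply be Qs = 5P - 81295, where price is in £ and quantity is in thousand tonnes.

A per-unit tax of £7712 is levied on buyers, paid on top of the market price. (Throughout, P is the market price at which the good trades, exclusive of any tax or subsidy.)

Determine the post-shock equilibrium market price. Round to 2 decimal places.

32110.00

Original equilibrium: 198721 - 3P = 5P - 81295 gives 280016 = 8P, so P = 35002 and Q = 93715.
Since buyers pay the price plus the tax, the effective demand curve becomes Qd = 175585 - 3P.
New equilibrium: 175585 - 3P = 5P - 81295 ⇒ 256880 = 8P ⇒ P = 32110, Q = 79255.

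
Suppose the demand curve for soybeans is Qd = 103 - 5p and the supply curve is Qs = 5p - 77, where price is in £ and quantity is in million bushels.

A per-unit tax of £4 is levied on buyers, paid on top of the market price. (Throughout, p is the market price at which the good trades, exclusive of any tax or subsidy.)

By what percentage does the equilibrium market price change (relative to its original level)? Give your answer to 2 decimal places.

Original equilibrium: 103 - 5p = 5p - 77 gives 180 = 10p, so p = 18 and Q = 13.
Since buyers pay the price plus the tax, the effective demand curve becomes Qd = 83 - 5p.
Equate the new curves: 83 - 5p = 5p - 77, giving 160 = 10p, p = 16, Q = 3.
%Δp = (16 − 18) / 18 × 100 = -11.11%.

-11.11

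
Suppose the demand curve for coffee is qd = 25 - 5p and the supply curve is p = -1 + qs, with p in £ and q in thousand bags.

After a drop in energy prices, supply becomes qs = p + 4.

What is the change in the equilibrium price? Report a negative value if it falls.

-0.5

Before the shock: 25 - 5p = p + 1 ⇒ 24 = 6p ⇒ p = 4, q = 5.
After the shift, demand is qd = 25 - 5p and supply is qs = p + 4.
Setting them equal: 25 - 5p = p + 4 → 21 = 6p, so p = 3.5 and q = 7.5.
Δp = 3.5 − 4 = -0.5.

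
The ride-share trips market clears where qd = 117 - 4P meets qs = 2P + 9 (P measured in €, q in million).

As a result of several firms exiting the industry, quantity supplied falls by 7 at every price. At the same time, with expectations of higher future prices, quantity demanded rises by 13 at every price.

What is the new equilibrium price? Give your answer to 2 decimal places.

21.33

Solve the original market: 117 - 4P = 2P + 9, hence P = 18 and q = 45.
After the shift, demand is qd = 130 - 4P and supply is qs = 2P + 2.
Clearing the new market: 130 - 4P = 2P + 2, so P = 64/3 ≈ 21.3333 and q = 134/3 ≈ 44.6667.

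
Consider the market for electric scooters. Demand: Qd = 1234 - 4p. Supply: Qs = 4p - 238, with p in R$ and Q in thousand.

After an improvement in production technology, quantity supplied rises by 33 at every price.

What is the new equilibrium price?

Before the shock: 1234 - 4p = 4p - 238 ⇒ 1472 = 8p ⇒ p = 184, Q = 498.
After the shift, demand is Qd = 1234 - 4p and supply is Qs = 4p - 205.
New equilibrium: 1234 - 4p = 4p - 205 ⇒ 1439 = 8p ⇒ p = 179.875, Q = 514.5.

179.875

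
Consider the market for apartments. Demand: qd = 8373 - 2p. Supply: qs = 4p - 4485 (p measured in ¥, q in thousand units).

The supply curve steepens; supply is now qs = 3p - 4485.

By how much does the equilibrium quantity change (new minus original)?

Original equilibrium: 8373 - 2p = 4p - 4485 gives 12858 = 6p, so p = 2143 and q = 4087.
The shock moves the curves to qd = 8373 - 2p and qs = 3p - 4485.
Setting them equal: 8373 - 2p = 3p - 4485 → 12858 = 5p, so p = 2571.6 and q = 3229.8.
Δq = 3229.8 − 4087 = -857.2.

-857.2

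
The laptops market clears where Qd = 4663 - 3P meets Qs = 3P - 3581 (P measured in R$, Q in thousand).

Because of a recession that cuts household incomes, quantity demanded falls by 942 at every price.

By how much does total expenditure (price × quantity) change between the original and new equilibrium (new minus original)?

-658144

Solve the original market: 4663 - 3P = 3P - 3581, hence P = 1374 and Q = 541.
The shock moves the curves to Qd = 3721 - 3P and Qs = 3P - 3581.
Setting them equal: 3721 - 3P = 3P - 3581 → 7302 = 6P, so P = 1217 and Q = 70.
Expenditure moves from 1374×541 = 743334 to 1217×70 = 85190; change = -658144.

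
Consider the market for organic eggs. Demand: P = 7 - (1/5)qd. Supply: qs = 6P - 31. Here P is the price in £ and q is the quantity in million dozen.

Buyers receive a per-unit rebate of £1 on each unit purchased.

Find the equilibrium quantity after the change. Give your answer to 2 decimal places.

Original equilibrium: 35 - 5P = 6P - 31 gives 66 = 11P, so P = 6 and q = 5.
Since buyers' out-of-pocket price is the market price minus the rebate, the effective demand curve becomes qd = 40 - 5P.
Setting them equal: 40 - 5P = 6P - 31 → 71 = 11P, so P = 71/11 ≈ 6.4545 and q = 85/11 ≈ 7.7273.

7.73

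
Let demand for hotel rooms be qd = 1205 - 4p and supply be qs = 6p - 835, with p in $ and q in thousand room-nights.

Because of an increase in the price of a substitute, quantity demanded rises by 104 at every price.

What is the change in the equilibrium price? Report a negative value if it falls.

Before the shock: 1205 - 4p = 6p - 835 ⇒ 2040 = 10p ⇒ p = 204, q = 389.
The new curves are qd = 1309 - 4p (demand) and qs = 6p - 835 (supply).
Equate the new curves: 1309 - 4p = 6p - 835, giving 2144 = 10p, p = 214.4, q = 451.4.
Δp = 214.4 − 204 = +10.4.

+10.4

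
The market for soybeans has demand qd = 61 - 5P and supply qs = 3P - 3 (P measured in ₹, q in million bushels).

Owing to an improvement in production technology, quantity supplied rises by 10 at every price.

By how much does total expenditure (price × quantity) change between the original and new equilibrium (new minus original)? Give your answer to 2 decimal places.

+15.94

Initially, 61 - 5P = 3P - 3, so 64 = 8P and P = 8, q = 21.
With the change applied: demand qd = 61 - 5P, supply qs = 3P + 7.
Clearing the new market: 61 - 5P = 3P + 7, so P = 6.75 and q = 27.25.
Expenditure moves from 8×21 = 168 to 6.75×27.25 = 183.9375; change = +15.94.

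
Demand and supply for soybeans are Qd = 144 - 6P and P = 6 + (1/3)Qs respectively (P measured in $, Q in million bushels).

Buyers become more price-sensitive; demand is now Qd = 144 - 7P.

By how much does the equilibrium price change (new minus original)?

Solve the original market: 144 - 6P = 3P - 18, hence P = 18 and Q = 36.
After the shift, demand is Qd = 144 - 7P and supply is Qs = 3P - 18.
Setting them equal: 144 - 7P = 3P - 18 → 162 = 10P, so P = 16.2 and Q = 30.6.
ΔP = 16.2 − 18 = -1.8.

-1.8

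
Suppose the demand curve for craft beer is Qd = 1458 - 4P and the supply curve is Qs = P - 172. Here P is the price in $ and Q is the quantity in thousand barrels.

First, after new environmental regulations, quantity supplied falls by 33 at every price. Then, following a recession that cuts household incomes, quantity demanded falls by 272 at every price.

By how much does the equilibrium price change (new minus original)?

Before the shock: 1458 - 4P = P - 172 ⇒ 1630 = 5P ⇒ P = 326, Q = 154.
The shock moves the curves to Qd = 1186 - 4P and Qs = P - 205.
Setting them equal: 1186 - 4P = P - 205 → 1391 = 5P, so P = 278.2 and Q = 73.2.
ΔP = 278.2 − 326 = -47.8.

-47.8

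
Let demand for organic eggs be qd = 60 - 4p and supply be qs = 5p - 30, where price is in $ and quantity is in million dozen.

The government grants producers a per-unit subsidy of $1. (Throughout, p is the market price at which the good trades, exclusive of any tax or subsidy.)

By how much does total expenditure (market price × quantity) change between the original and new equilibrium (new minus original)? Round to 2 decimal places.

Before the shock: 60 - 4p = 5p - 30 ⇒ 90 = 9p ⇒ p = 10, q = 20.
Since sellers receive the price plus the subsidy, the effective supply curve becomes qs = 5p - 25.
Equate the new curves: 60 - 4p = 5p - 25, giving 85 = 9p, p = 85/9 ≈ 9.4444, q = 200/9 ≈ 22.2222.
Expenditure moves from 10×20 = 200 to 9.4444×22.2222 = 209.8765; change = +9.88.

+9.88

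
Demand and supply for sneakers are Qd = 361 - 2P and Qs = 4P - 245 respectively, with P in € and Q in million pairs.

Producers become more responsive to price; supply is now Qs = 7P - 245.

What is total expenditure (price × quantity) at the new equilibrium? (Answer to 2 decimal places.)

Solve the original market: 361 - 2P = 4P - 245, hence P = 101 and Q = 159.
The new curves are Qd = 361 - 2P (demand) and Qs = 7P - 245 (supply).
Clearing the new market: 361 - 2P = 7P - 245, so P = 202/3 ≈ 67.3333 and Q = 679/3 ≈ 226.3333.
New expenditure = 67.3333 × 226.3333 = 15239.78.

15239.78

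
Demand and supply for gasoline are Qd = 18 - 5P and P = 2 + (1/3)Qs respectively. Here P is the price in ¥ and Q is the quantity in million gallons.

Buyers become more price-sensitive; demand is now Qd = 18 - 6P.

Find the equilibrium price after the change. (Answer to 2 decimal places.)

2.67

Before the shock: 18 - 5P = 3P - 6 ⇒ 24 = 8P ⇒ P = 3, Q = 3.
The shock moves the curves to Qd = 18 - 6P and Qs = 3P - 6.
Clearing the new market: 18 - 6P = 3P - 6, so P = 8/3 ≈ 2.6667 and Q = 2.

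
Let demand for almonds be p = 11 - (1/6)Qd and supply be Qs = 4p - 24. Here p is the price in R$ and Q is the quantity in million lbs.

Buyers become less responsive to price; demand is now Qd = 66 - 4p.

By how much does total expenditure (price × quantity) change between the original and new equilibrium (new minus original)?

+128.25

Solve the original market: 66 - 6p = 4p - 24, hence p = 9 and Q = 12.
The new curves are Qd = 66 - 4p (demand) and Qs = 4p - 24 (supply).
Equate the new curves: 66 - 4p = 4p - 24, giving 90 = 8p, p = 11.25, Q = 21.
Expenditure moves from 9×12 = 108 to 11.25×21 = 236.25; change = +128.25.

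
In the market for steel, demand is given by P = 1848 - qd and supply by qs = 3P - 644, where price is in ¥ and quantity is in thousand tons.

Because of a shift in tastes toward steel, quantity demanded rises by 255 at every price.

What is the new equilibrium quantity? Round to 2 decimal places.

Initially, 1848 - P = 3P - 644, so 2492 = 4P and P = 623, q = 1225.
The new curves are qd = 2103 - P (demand) and qs = 3P - 644 (supply).
New equilibrium: 2103 - P = 3P - 644 ⇒ 2747 = 4P ⇒ P = 686.75, q = 1416.25.

1416.25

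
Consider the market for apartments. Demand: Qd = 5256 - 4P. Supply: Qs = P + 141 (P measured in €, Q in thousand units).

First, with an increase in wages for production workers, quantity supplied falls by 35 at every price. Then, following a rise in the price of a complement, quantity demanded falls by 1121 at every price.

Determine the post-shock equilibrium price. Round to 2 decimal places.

805.80

Before the shock: 5256 - 4P = P + 141 ⇒ 5115 = 5P ⇒ P = 1023, Q = 1164.
With the change applied: demand Qd = 4135 - 4P, supply Qs = P + 106.
Equate the new curves: 4135 - 4P = P + 106, giving 4029 = 5P, P = 805.8, Q = 911.8.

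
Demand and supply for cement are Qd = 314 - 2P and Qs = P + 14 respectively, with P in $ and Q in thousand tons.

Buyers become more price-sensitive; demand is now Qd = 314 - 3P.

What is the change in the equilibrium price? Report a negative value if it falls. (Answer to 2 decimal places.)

Before the shock: 314 - 2P = P + 14 ⇒ 300 = 3P ⇒ P = 100, Q = 114.
After the shift, demand is Qd = 314 - 3P and supply is Qs = P + 14.
Equate the new curves: 314 - 3P = P + 14, giving 300 = 4P, P = 75, Q = 89.
ΔP = 75 − 100 = -25.00.

-25.00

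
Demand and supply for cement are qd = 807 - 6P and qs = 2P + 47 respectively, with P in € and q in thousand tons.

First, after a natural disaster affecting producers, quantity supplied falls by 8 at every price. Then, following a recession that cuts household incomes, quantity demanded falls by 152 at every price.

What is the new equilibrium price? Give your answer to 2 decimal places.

77.00

Solve the original market: 807 - 6P = 2P + 47, hence P = 95 and q = 237.
The new curves are qd = 655 - 6P (demand) and qs = 2P + 39 (supply).
Equate the new curves: 655 - 6P = 2P + 39, giving 616 = 8P, P = 77, q = 193.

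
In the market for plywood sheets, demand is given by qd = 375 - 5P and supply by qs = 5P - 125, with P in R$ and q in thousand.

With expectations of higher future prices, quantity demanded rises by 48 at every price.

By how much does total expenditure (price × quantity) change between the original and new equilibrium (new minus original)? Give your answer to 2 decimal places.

+1915.20

Solve the original market: 375 - 5P = 5P - 125, hence P = 50 and q = 125.
The shock moves the curves to qd = 423 - 5P and qs = 5P - 125.
Equate the new curves: 423 - 5P = 5P - 125, giving 548 = 10P, P = 54.8, q = 149.
Expenditure moves from 50×125 = 6250 to 54.8×149 = 8165.2; change = +1915.20.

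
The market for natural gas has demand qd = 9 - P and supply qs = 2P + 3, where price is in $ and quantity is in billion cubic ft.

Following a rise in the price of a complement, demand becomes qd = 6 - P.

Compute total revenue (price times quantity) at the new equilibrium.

Solve the original market: 9 - P = 2P + 3, hence P = 2 and q = 7.
The new curves are qd = 6 - P (demand) and qs = 2P + 3 (supply).
Equate the new curves: 6 - P = 2P + 3, giving 3 = 3P, P = 1, q = 5.
New expenditure = 1 × 5 = 5.

5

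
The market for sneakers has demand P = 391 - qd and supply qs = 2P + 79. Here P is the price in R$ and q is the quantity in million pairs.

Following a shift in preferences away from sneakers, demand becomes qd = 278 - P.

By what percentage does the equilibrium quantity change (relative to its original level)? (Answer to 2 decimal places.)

Initially, 391 - P = 2P + 79, so 312 = 3P and P = 104, q = 287.
The new curves are qd = 278 - P (demand) and qs = 2P + 79 (supply).
Setting them equal: 278 - P = 2P + 79 → 199 = 3P, so P = 199/3 ≈ 66.3333 and q = 635/3 ≈ 211.6667.
%Δq = (211.6667 − 287) / 287 × 100 = -26.25%.

-26.25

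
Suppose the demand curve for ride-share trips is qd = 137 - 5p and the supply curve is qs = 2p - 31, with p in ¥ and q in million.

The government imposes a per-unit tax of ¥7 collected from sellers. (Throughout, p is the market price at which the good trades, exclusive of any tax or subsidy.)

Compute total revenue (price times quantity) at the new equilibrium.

Solve the original market: 137 - 5p = 2p - 31, hence p = 24 and q = 17.
Since sellers keep the price net of the tax, the effective supply curve becomes qs = 2p - 45.
Setting them equal: 137 - 5p = 2p - 45 → 182 = 7p, so p = 26 and q = 7.
New expenditure = 26 × 7 = 182.

182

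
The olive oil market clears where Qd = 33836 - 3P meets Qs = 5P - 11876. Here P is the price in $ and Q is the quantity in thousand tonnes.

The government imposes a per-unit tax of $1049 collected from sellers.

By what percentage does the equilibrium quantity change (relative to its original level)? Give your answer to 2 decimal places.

Solve the original market: 33836 - 3P = 5P - 11876, hence P = 5714 and Q = 16694.
Since sellers keep the price net of the tax, the effective supply curve becomes Qs = 5P - 17121.
Equate the new curves: 33836 - 3P = 5P - 17121, giving 50957 = 8P, P = 6369.625, Q = 14727.125.
%ΔQ = (14727.125 − 16694) / 16694 × 100 = -11.78%.

-11.78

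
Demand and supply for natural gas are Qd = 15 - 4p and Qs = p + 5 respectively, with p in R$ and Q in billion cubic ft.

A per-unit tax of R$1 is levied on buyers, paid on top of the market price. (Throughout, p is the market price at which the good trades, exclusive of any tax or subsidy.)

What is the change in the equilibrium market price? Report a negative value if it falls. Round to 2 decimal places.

Original equilibrium: 15 - 4p = p + 5 gives 10 = 5p, so p = 2 and Q = 7.
Since buyers pay the price plus the tax, the effective demand curve becomes Qd = 11 - 4p.
Setting them equal: 11 - 4p = p + 5 → 6 = 5p, so p = 1.2 and Q = 6.2.
Δp = 1.2 − 2 = -0.80.

-0.80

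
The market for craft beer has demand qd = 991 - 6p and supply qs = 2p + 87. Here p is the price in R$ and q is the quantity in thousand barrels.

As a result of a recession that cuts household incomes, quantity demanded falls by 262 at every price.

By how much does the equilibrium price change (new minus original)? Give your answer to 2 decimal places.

-32.75

Original equilibrium: 991 - 6p = 2p + 87 gives 904 = 8p, so p = 113 and q = 313.
The shock moves the curves to qd = 729 - 6p and qs = 2p + 87.
Equate the new curves: 729 - 6p = 2p + 87, giving 642 = 8p, p = 80.25, q = 247.5.
Δp = 80.25 − 113 = -32.75.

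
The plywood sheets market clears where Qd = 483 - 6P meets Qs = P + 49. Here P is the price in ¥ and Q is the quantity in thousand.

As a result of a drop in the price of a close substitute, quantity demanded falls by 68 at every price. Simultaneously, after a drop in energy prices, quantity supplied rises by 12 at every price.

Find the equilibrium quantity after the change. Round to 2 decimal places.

111.57

Solve the original market: 483 - 6P = P + 49, hence P = 62 and Q = 111.
The shock moves the curves to Qd = 415 - 6P and Qs = P + 61.
Clearing the new market: 415 - 6P = P + 61, so P = 354/7 ≈ 50.5714 and Q = 781/7 ≈ 111.5714.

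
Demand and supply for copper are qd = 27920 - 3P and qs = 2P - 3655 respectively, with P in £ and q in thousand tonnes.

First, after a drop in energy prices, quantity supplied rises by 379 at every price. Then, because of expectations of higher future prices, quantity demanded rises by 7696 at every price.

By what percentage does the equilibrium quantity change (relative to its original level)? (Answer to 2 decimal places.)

Original equilibrium: 27920 - 3P = 2P - 3655 gives 31575 = 5P, so P = 6315 and q = 8975.
With the change applied: demand qd = 35616 - 3P, supply qs = 2P - 3276.
Equate the new curves: 35616 - 3P = 2P - 3276, giving 38892 = 5P, P = 7778.4, q = 12280.8.
%Δq = (12280.8 − 8975) / 8975 × 100 = +36.83%.

+36.83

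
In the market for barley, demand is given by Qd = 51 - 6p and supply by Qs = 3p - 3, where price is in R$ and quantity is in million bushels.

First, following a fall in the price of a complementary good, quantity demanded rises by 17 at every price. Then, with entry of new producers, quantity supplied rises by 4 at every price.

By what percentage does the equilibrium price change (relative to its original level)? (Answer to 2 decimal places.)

Original equilibrium: 51 - 6p = 3p - 3 gives 54 = 9p, so p = 6 and Q = 15.
The new curves are Qd = 68 - 6p (demand) and Qs = 3p + 1 (supply).
Setting them equal: 68 - 6p = 3p + 1 → 67 = 9p, so p = 67/9 ≈ 7.4444 and Q = 70/3 ≈ 23.3333.
%Δp = (7.4444 − 6) / 6 × 100 = +24.07%.

+24.07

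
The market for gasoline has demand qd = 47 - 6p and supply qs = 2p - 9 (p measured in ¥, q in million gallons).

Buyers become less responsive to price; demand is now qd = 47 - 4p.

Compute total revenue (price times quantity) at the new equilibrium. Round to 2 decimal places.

90.22

Before the shock: 47 - 6p = 2p - 9 ⇒ 56 = 8p ⇒ p = 7, q = 5.
The new curves are qd = 47 - 4p (demand) and qs = 2p - 9 (supply).
Setting them equal: 47 - 4p = 2p - 9 → 56 = 6p, so p = 28/3 ≈ 9.3333 and q = 29/3 ≈ 9.6667.
New expenditure = 9.3333 × 9.6667 = 90.22.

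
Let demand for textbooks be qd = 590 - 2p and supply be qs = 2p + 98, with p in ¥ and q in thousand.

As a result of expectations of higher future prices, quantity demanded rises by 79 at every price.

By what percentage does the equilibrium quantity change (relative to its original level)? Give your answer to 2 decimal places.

+11.48

Solve the original market: 590 - 2p = 2p + 98, hence p = 123 and q = 344.
After the shift, demand is qd = 669 - 2p and supply is qs = 2p + 98.
Equate the new curves: 669 - 2p = 2p + 98, giving 571 = 4p, p = 142.75, q = 383.5.
%Δq = (383.5 − 344) / 344 × 100 = +11.48%.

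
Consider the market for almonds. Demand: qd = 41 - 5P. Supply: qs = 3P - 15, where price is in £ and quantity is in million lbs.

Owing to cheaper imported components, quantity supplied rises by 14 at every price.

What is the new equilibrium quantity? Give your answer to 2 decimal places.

14.75

Solve the original market: 41 - 5P = 3P - 15, hence P = 7 and q = 6.
The new curves are qd = 41 - 5P (demand) and qs = 3P - 1 (supply).
New equilibrium: 41 - 5P = 3P - 1 ⇒ 42 = 8P ⇒ P = 5.25, q = 14.75.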